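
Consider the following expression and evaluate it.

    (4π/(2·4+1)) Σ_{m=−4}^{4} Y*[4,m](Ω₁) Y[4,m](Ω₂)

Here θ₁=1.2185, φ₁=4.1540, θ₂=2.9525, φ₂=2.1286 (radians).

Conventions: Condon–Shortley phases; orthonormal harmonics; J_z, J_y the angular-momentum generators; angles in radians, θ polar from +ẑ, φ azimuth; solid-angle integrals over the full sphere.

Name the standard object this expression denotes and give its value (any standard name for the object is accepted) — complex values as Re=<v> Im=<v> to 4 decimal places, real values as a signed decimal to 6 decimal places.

Legendre polynomial (addition theorem), -0.143628

This sum is the spherical-harmonic addition theorem: it equals the Legendre polynomial P_l(cos γ) of the angle γ between the two directions.
Expand P_4 via completeness: Σ_{m} conj(Y_{4,m}) at Ω₁ times Y_{4,m} at Ω₂ —
  m=-4: (-0.211309, -0.270723) × (-0.000339, -0.000436) = (-0.000046, 0.000184)  (running Σ = (-0.000046, 0.000184))
  m=-3: (0.355161, -0.037204) × (-0.008122, 0.000836) = (-0.002853, 0.000599)  (running Σ = (-0.002900, 0.000783))
  m=-2: (0.021528, -0.044113) × (-0.029892, 0.061070) = (0.002050, 0.002633)  (running Σ = (-0.000849, 0.003416))
  m=-1: (0.175874, 0.281530) × (0.173491, 0.278077) = (-0.047775, 0.097749)  (running Σ = (-0.048624, 0.101166))
  m=0: (-0.008009, -0.000000) × (0.701402, 0.000000) = (-0.005618, -0.000000)  (running Σ = (-0.054242, 0.101166))
  m=1: (-0.175874, 0.281530) × (-0.173491, 0.278077) = (-0.047775, -0.097749)  (running Σ = (-0.102016, 0.003416))
  m=2: (0.021528, 0.044113) × (-0.029892, -0.061070) = (0.002050, -0.002633)  (running Σ = (-0.099966, 0.000783))
  m=3: (-0.355161, -0.037204) × (0.008122, 0.000836) = (-0.002853, -0.000599)  (running Σ = (-0.102819, 0.000184))
  m=4: (-0.211309, 0.270723) × (-0.000339, 0.000436) = (-0.000046, -0.000184)  (running Σ = (-0.102866, 0.000000))
Σ over m = (-0.102866, 0.000000); ×(4π/9) → (-0.143628, 0.000000). Real part: -0.143628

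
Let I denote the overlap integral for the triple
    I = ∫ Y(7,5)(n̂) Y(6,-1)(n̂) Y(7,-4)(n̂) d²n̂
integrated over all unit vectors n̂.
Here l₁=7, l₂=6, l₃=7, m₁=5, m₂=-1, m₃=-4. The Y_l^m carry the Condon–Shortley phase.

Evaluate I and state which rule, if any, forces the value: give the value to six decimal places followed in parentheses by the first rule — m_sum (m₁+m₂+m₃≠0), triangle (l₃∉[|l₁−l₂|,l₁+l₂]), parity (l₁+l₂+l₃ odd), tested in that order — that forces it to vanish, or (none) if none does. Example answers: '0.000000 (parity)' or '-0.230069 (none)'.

0.117735 (none)

m-sum 0 ✓  L=20 even ✓  1≤7≤13 ✓
Π(2lᵢ+1) = 15×13×15 = 2925
triangle coeff Δ(7,6,7) = 1/2444321880
Σ_t [0,6]: t=0:+1/2612736000 t=1:−1/20736000 t=2:+1/1658880 t=3:−1/746496 t=4:+1/1658880 t=5:−1/20736000 t=6:+1/2612736000 = -1/4354560
(3j)²=1000/138567 [(7 6 7; 0 0 0)], sign=+1
Σ_t [0,2]: t=0:+1/124416000 t=1:−1/29030400 t=2:+1/69672960 = -1/82944000
(3j)²=693/83980 [(7 6 7; 5 -1 -4)], sign=+1
⇒ 4πI² = 236250/1356277
I = (+1)√(236250/1356277/(4π)) = 0.11773532
No selection rule forces the value: the integral is nonzero (none).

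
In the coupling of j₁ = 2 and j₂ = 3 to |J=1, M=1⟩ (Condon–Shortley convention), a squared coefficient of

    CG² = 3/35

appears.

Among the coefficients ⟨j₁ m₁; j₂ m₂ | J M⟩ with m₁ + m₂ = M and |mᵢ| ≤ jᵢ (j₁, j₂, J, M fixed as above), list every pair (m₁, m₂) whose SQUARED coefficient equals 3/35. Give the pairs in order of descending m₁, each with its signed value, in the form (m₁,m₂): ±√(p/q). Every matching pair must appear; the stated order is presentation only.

Admissible pairs with m₁+m₂ = M = 1: (-2,3), (-1,2), (0,1), (1,0), (2,-1)
  (m₁,m₂)=(2,-1): CG² = 1/35, CG = +√(1/35)
  (m₁,m₂)=(1,0): CG² = 3/35, CG = −√(3/35)   ← matches the target
  (m₁,m₂)=(0,1): CG² = 6/35, CG = +√(6/35)
  (m₁,m₂)=(-1,2): CG² = 2/7, CG = −√(2/7)
  (m₁,m₂)=(-2,3): CG² = 3/7, CG = +√(3/7)
Pairs with CG² = 3/35: (1,0): −√(3/35)

(1,0): −√(3/35)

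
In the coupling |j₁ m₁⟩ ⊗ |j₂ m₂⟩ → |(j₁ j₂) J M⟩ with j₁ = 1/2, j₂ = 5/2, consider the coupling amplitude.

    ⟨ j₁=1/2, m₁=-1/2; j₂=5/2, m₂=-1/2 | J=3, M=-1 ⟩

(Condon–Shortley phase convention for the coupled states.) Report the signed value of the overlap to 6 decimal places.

j₁+j₂−J=0  J+j₁−j₂=1  J−j₁+j₂=5  j₁+j₂+J+1=7
(j₁±m₁, j₂±m₂, J±M) = (0,1,2,3,2,4)
P² = 96
sum k=0..0:
  [0] +1/12 = 1/12
S = 1/12
C² = P²·S² = 2/3 ; C = +0.816497

+√(2/3) ≈ +0.816497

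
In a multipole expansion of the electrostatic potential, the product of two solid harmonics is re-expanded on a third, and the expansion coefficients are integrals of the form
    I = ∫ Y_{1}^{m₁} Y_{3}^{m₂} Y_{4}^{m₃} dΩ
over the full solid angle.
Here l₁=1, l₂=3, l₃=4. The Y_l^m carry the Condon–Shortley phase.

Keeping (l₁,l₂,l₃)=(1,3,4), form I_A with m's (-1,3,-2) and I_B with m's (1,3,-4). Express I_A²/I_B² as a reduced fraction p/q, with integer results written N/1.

l's match ⇒ only the (l;m) 3-j factors differ between A and B.
A: triangle coeff Δ(1,3,4) = 1/252; Σ_t [0,0]: t=0:+1/1440 = 1/1440; (3j)²=1/252 [(1 3 4; -1 3 -2)], sign=+1
B: triangle coeff Δ(1,3,4) = 1/252; Σ_t [0,0]: t=0:+1/1440 = 1/1440; (3j)²=1/9 [(1 3 4; 1 3 -4)], sign=+1
I_A²/I_B² = (1/252)/(1/9) = 1/28

1/28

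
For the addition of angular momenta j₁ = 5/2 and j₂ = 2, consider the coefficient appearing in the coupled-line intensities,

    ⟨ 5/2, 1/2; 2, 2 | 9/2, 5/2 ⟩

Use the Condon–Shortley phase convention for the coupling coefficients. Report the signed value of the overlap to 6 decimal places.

√[10·0!5!4!/10! · 3!2!4!0!7!2!] = √(23040)
  +(−1)^0/∏(0,0,2,4,3,0)! = 1/288  (running 1/288)
⟨..|..⟩ = √(23040)·(1/288) = +0.527046

+0.527046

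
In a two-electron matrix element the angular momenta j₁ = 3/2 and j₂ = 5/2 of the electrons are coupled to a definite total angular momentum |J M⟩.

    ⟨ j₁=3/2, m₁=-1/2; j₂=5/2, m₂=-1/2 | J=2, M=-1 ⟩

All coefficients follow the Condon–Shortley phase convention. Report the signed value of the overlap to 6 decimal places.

j₁+j₂−J=2  J+j₁−j₂=1  J−j₁+j₂=3  j₁+j₂+J+1=7
(j₁±m₁, j₂±m₂, J±M) = (1,2,2,3,1,3)
P² = 12/7
sum k=1..2:
  [1] −1/2 = -1/2
  [2] +1/12 = 1/12
S = -5/12
C² = P²·S² = 25/84 ; C = -0.545545

-0.545545  (= −√(25/84))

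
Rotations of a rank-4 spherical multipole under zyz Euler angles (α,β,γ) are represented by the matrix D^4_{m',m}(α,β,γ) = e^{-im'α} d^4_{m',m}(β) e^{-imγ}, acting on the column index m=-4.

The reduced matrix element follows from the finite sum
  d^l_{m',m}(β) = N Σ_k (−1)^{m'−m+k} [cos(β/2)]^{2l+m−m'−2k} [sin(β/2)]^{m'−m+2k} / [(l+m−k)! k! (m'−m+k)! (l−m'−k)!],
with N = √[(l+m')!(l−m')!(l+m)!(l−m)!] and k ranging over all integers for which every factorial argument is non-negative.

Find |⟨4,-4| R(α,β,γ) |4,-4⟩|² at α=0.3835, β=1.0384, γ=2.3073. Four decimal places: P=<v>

First d^4_{-4,-4}(β=1.0384), then the phase factors e^{-i(-4)α} and e^{-i(-4)γ}:
With c≡cos(β/2)=0.868216 and s≡sin(β/2)=0.496186, N=[1·40320·1·40320]^{1/2}=40320.000000
k∈{0} keeps every argument non-negative
  k=0: (−1)^0·40320.0000/(40320)·0.8682^8·0.4962^0 = +0.322867
d^4_{-4,-4}(1.0384) = +0.322867
|D^4_{-4,-4}|² = |d^4_{-4,-4}(β)|² = (+0.322867)² = 0.104243 (the z-rotation phases have unit modulus)

P=0.1042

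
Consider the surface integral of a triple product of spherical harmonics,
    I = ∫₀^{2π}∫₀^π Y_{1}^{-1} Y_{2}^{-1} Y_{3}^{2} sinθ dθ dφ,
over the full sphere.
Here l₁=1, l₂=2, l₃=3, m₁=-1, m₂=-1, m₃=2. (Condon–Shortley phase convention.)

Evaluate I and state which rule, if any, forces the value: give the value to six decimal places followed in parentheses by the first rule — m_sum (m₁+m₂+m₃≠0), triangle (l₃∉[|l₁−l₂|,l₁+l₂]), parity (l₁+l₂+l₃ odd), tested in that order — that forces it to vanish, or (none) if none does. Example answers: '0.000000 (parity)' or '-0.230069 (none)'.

0.261169 (none)

Rules hold: Σm=0, L=6 even, 1≤3≤3.
N = 3·5·7 = 105
Δ = 0!·2!·4!/7! = 1/105
Racah Σ t=0..0: t=0:+1/4 = 1/4
⇒ 3j(1 2 3; 0 0 0)² = 3/35, sgn -1
Racah Σ t=0..0: t=0:+1/12 = 1/12
⇒ 3j(1 2 3; -1 -1 2)² = 2/21, sgn -1
4πI² = N·(3j₀)²·(3jₘ)² = 6/7
I = +1·√(0.857143/4π) = 0.26116903
No selection rule forces the value: the integral is nonzero (none).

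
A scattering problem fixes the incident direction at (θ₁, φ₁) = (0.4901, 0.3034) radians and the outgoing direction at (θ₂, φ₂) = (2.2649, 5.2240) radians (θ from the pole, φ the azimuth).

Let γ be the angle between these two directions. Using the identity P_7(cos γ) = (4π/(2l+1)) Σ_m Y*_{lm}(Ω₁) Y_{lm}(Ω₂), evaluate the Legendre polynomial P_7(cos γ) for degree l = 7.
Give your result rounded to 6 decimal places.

Addition theorem: P_7(cos γ) = (4π/15) Σ_m Y*_{lm}(Ω₁) Y_{lm}(Ω₂), m = −7…7:
  [-7]  conj(Y_{7,-7})(Ω₁) = -0.001345+0.002179i ; Y_{7,-7}(Ω₂) = +0.033734+0.071715i ; Δ = -0.000202-0.000023i
  [-6]  conj(Y_{7,-6})(Ω₁) = -0.004436+0.017400i ; Y_{7,-6}(Ω₂) = -0.246158-0.017736i ; Δ = +0.001400-0.004204i
  [-5]  conj(Y_{7,-5})(Ω₁) = +0.004158+0.077217i ; Y_{7,-5}(Ω₂) = +0.234291-0.354859i ; Δ = +0.028375+0.016616i
  [-4]  conj(Y_{7,-4})(Ω₁) = +0.079129+0.212025i ; Y_{7,-4}(Ω₂) = +0.174051+0.337902i ; Δ = -0.057871+0.063641i
  [-3]  conj(Y_{7,-3})(Ω₁) = +0.270985+0.348731i ; Y_{7,-3}(Ω₂) = +0.003113+0.000112i ; Δ = +0.000805+0.001116i
  [-2]  conj(Y_{7,-2})(Ω₁) = +0.402611+0.279479i ; Y_{7,-2}(Ω₂) = -0.186777+0.306306i ; Δ = -0.160804+0.071122i
  [-1]  conj(Y_{7,-1})(Ω₁) = +0.071643+0.022429i ; Y_{7,-1}(Ω₂) = -0.078103-0.139103i ; Δ = -0.002476-0.011718i
  [+0]  conj(Y_{7,0})(Ω₁) = -0.443668-0.000000i ; Y_{7,0}(Ω₂) = -0.316811+0.000000i ; Δ = +0.140559+0.000000i
  [+1]  conj(Y_{7,1})(Ω₁) = -0.071643+0.022429i ; Y_{7,1}(Ω₂) = +0.078103-0.139103i ; Δ = -0.002476+0.011718i
  [+2]  conj(Y_{7,2})(Ω₁) = +0.402611-0.279479i ; Y_{7,2}(Ω₂) = -0.186777-0.306306i ; Δ = -0.160804-0.071122i
  [+3]  conj(Y_{7,3})(Ω₁) = -0.270985+0.348731i ; Y_{7,3}(Ω₂) = -0.003113+0.000112i ; Δ = +0.000805-0.001116i
  [+4]  conj(Y_{7,4})(Ω₁) = +0.079129-0.212025i ; Y_{7,4}(Ω₂) = +0.174051-0.337902i ; Δ = -0.057871-0.063641i
  [+5]  conj(Y_{7,5})(Ω₁) = -0.004158+0.077217i ; Y_{7,5}(Ω₂) = -0.234291-0.354859i ; Δ = +0.028375-0.016616i
  [+6]  conj(Y_{7,6})(Ω₁) = -0.004436-0.017400i ; Y_{7,6}(Ω₂) = -0.246158+0.017736i ; Δ = +0.001400+0.004204i
  [+7]  conj(Y_{7,7})(Ω₁) = +0.001345+0.002179i ; Y_{7,7}(Ω₂) = -0.033734+0.071715i ; Δ = -0.000202+0.000023i
Total Σ_m = -0.240986+0.000000i. Multiply by 0.837758: -0.201888+0.000000i. P_7(cos γ) = -0.201888

-0.201888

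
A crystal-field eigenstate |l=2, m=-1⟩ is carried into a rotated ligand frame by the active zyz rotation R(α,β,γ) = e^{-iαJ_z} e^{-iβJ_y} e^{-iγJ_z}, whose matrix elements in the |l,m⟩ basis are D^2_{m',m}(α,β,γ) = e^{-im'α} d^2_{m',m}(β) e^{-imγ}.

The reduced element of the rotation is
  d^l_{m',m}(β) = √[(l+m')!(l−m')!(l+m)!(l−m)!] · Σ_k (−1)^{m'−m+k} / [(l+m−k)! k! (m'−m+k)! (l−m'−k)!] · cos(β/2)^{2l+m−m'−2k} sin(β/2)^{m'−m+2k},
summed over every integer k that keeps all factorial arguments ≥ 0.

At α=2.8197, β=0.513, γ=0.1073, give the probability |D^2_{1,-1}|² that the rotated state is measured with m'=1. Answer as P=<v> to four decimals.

P=0.0312

Split into d^2_{1,-1}(β=0.5130) × two z-phases.
Half-angle: c=0.967284, s=0.253697. N=√(6·1·1·6)=6.000000
k∈{0,1} keeps every argument non-negative
  k=0: (−1)^2·6.0000/(2)·0.9673^2·0.2537^2 = +0.180659
  k=1: (−1)^3·6.0000/(6)·0.9673^0·0.2537^4 = -0.004142
d^2_{1,-1}(0.5130) = +0.180659 -0.004142 = +0.176516
|D^2_{1,-1}|² = |d^2_{1,-1}(β)|² = (+0.176516)² = 0.031158 (the z-rotation phases have unit modulus)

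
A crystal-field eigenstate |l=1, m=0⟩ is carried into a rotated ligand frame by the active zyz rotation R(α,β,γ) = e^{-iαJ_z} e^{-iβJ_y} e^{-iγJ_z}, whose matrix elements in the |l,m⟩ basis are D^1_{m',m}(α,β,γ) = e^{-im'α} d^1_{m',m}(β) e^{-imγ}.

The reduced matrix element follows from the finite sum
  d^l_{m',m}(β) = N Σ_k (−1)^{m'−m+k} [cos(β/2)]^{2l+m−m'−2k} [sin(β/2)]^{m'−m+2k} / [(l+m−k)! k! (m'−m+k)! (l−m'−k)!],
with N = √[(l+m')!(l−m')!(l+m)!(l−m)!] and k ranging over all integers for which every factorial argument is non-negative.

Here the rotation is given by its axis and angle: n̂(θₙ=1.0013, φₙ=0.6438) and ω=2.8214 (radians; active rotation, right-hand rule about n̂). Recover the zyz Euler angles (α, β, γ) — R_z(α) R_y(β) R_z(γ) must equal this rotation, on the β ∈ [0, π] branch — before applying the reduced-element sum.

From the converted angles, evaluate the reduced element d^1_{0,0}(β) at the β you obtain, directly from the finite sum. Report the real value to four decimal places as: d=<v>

d=-0.3825

Axis–angle → zyz. n̂ = (sinθₙcosφₙ, sinθₙsinφₙ, cosθₙ) = (+0.673587, +0.505505, +0.539208), ω = 2.8214.
R = I cosω + sinω [n̂]ₓ + (1−cosω) n̂n̂ᵀ gives
  R = [-0.064796, +0.493982, +0.867054; +0.833413, -0.451092, +0.319280; +0.548840, +0.743302, -0.382462]
β = atan2(√(R₁₃²+R₂₃²), R₃₃) = 1.963255; α = atan2(R₂₃, R₁₃) mod 2π = 0.352827; γ = atan2(R₃₂, −R₃₁) mod 2π = 2.206819
d^1_{0,0}(β=1.9633) via the finite sum:
With c≡cos(β/2)=0.555670 and s≡sin(β/2)=0.831403, N=[1·1·1·1]^{1/2}=1.000000
Admissible k: 0..1 (factorial args all ≥0)
  k=0: (−1)^0·1.0000/(1)·0.5557^2·0.8314^0 = +0.308769
  k=1: (−1)^1·1.0000/(1)·0.5557^0·0.8314^2 = -0.691231
d^1_{0,0}(1.9633) = +0.308769 -0.691231 = -0.382462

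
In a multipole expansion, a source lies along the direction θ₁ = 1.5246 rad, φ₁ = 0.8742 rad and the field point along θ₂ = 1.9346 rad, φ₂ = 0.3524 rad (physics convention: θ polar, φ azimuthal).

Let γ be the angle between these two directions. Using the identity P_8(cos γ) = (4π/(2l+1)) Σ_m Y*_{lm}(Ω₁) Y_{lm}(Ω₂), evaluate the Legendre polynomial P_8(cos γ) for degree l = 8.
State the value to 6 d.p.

0.018592

Addition theorem: P_8(cos γ) = (4π/17) Σ_m Y*_{lm}(Ω₁) Y_{lm}(Ω₂), m = −8…8:
  term(m=-8) = -0.078536-0.131617i   from Y*(Ω₁)=+0.387420+0.333278i, Y(Ω₂)=-0.284458-0.095022i
  term(m=-7) = +0.037650+0.021110i   from Y*(Ω₁)=+0.093236-0.015409i, Y(Ω₂)=+0.356658+0.285356i
  term(m=-6) = +0.081640-0.000881i   from Y*(Ω₁)=-0.183905+0.311863i, Y(Ω₂)=-0.116638-0.193000i
  term(m=-5) = +0.021684-0.012781i   from Y*(Ω₁)=+0.037115+0.104462i, Y(Ω₂)=-0.043149-0.222912i
  term(m=-4) = +0.050689-0.089272i   from Y*(Ω₁)=-0.298404-0.110690i, Y(Ω₂)=-0.051769+0.318369i
  term(m=-3) = -0.000054-0.010009i   from Y*(Ω₁)=-0.102809+0.058727i, Y(Ω₂)=-0.041532+0.073626i
  term(m=-2) = -0.049909-0.085731i   from Y*(Ω₁)=+0.052899-0.294708i, Y(Ω₂)=+0.252373-0.214650i
  term(m=-1) = -0.002295-0.001319i   from Y*(Ω₁)=-0.078011-0.093260i, Y(Ω₂)=+0.020434-0.007515i
  term(m=+0) = -0.096587+0.000000i   from Y*(Ω₁)=+0.293906-0.000000i, Y(Ω₂)=-0.328631+0.000000i
  term(m=+1) = -0.002295+0.001319i   from Y*(Ω₁)=+0.078011-0.093260i, Y(Ω₂)=-0.020434-0.007515i
  term(m=+2) = -0.049909+0.085731i   from Y*(Ω₁)=+0.052899+0.294708i, Y(Ω₂)=+0.252373+0.214650i
  term(m=+3) = -0.000054+0.010009i   from Y*(Ω₁)=+0.102809+0.058727i, Y(Ω₂)=+0.041532+0.073626i
  term(m=+4) = +0.050689+0.089272i   from Y*(Ω₁)=-0.298404+0.110690i, Y(Ω₂)=-0.051769-0.318369i
  term(m=+5) = +0.021684+0.012781i   from Y*(Ω₁)=-0.037115+0.104462i, Y(Ω₂)=+0.043149-0.222912i
  term(m=+6) = +0.081640+0.000881i   from Y*(Ω₁)=-0.183905-0.311863i, Y(Ω₂)=-0.116638+0.193000i
  term(m=+7) = +0.037650-0.021110i   from Y*(Ω₁)=-0.093236-0.015409i, Y(Ω₂)=-0.356658+0.285356i
  term(m=+8) = -0.078536+0.131617i   from Y*(Ω₁)=+0.387420-0.333278i, Y(Ω₂)=-0.284458+0.095022i
Σ over m = +0.025152-0.000000i; ×(4π/17) → +0.018592-0.000000i. Real part: 0.018592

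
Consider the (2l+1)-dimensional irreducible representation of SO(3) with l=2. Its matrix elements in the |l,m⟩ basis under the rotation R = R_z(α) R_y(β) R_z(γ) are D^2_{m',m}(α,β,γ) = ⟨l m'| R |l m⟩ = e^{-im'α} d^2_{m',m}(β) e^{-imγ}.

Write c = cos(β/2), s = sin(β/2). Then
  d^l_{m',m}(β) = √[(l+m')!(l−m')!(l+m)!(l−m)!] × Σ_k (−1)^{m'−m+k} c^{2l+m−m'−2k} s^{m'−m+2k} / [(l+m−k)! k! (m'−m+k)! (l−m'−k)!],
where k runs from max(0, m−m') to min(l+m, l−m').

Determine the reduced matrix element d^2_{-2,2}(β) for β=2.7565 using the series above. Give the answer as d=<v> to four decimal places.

d^2_{-2,2}(β=2.7565) via the finite sum:
Half-angle: c=0.191359, s=0.981520. N=√(1·24·24·1)=24.000000
k∈{4} keeps every argument non-negative
  k=4: (−1)^0·24.0000/(24)·0.1914^0·0.9815^4 = +0.928105
d^2_{-2,2}(2.7565) = +0.928105

d=0.9281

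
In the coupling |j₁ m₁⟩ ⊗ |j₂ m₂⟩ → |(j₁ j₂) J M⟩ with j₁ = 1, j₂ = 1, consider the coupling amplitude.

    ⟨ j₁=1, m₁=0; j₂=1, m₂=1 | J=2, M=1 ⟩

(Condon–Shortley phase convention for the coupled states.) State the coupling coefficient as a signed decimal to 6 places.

+0.707107  (= +√(1/2))

j₁+j₂−J=0  J+j₁−j₂=2  J−j₁+j₂=2  j₁+j₂+J+1=5
(j₁±m₁, j₂±m₂, J±M) = (1,1,2,0,3,1)
P² = 2
sum k=0..0:
  [0] +1/2 = 1/2
S = 1/2
C² = P²·S² = 1/2 ; C = +0.707107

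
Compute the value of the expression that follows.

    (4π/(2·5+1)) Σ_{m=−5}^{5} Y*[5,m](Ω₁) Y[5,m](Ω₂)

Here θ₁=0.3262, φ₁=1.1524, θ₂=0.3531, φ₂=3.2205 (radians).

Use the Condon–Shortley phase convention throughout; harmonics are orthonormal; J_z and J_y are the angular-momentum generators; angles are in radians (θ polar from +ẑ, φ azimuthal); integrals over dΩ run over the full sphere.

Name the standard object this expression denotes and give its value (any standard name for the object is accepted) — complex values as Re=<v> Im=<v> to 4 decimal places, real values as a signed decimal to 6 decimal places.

This sum is the spherical-harmonic addition theorem: it equals the Legendre polynomial P_l(cos γ) of the angle γ between the two directions.
Summing Y*_{l m}(θ₁,φ₁)·Y_{l m}(θ₂,φ₂) over m ∈ [−5, 5]; prefactor 4π/(2·5+1) = 1.142397:
  [-5]  conj(Y_{5,-5})(Ω₁) = (0.001360, -0.000781) ; Y_{5,-5}(Ω₂) = (-0.002119, 0.000882) ; Δ = (-0.000002, 0.000003)
  [-4]  conj(Y_{5,-4})(Ω₁) = (-0.001504, -0.014583) ; Y_{5,-4}(Ω₂) = (0.018721, -0.006113) ; Δ = (-0.000117, -0.000264)
  [-3]  conj(Y_{5,-3})(Ω₁) = (-0.076568, -0.025001) ; Y_{5,-3}(Ω₂) = (-0.096287, 0.023229) ; Δ = (0.007953, 0.000629)
  [-2]  conj(Y_{5,-2})(Ω₁) = (-0.186833, 0.207097) ; Y_{5,-2}(Ω₂) = (0.308226, -0.049051) ; Δ = (-0.047429, 0.072997)
  [-1]  conj(Y_{5,-1})(Ω₁) = (0.222934, 0.501370) ; Y_{5,-1}(Ω₂) = (-0.546754, 0.043233) ; Δ = (-0.143566, -0.264488)
  [+0]  conj(Y_{5,0})(Ω₁) = (0.322812, -0.000000) ; Y_{5,0}(Ω₂) = (0.241883, 0.000000) ; Δ = (0.078083, 0.000000)
  [+1]  conj(Y_{5,1})(Ω₁) = (-0.222934, 0.501370) ; Y_{5,1}(Ω₂) = (0.546754, 0.043233) ; Δ = (-0.143566, 0.264488)
  [+2]  conj(Y_{5,2})(Ω₁) = (-0.186833, -0.207097) ; Y_{5,2}(Ω₂) = (0.308226, 0.049051) ; Δ = (-0.047429, -0.072997)
  [+3]  conj(Y_{5,3})(Ω₁) = (0.076568, -0.025001) ; Y_{5,3}(Ω₂) = (0.096287, 0.023229) ; Δ = (0.007953, -0.000629)
  [+4]  conj(Y_{5,4})(Ω₁) = (-0.001504, 0.014583) ; Y_{5,4}(Ω₂) = (0.018721, 0.006113) ; Δ = (-0.000117, 0.000264)
  [+5]  conj(Y_{5,5})(Ω₁) = (-0.001360, -0.000781) ; Y_{5,5}(Ω₂) = (0.002119, 0.000882) ; Δ = (-0.000002, -0.000003)
Σ over m = (-0.288239, -0.000000); ×(4π/11) → (-0.329283, -0.000000). Real part: -0.329283

Legendre polynomial (addition theorem), -0.329283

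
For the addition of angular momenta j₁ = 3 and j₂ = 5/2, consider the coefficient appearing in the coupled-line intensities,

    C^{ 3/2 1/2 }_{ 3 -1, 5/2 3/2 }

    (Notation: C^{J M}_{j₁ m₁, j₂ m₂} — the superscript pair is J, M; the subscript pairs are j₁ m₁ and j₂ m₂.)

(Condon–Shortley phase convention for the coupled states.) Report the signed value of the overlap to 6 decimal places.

-0.483046

j₁+j₂−J=4  J+j₁−j₂=2  J−j₁+j₂=1  j₁+j₂+J+1=8
(j₁±m₁, j₂±m₂, J±M) = (2,4,4,1,2,1)
P² = 384/35
sum k=3..4:
  [3] −1/6 = -1/6
  [4] +1/48 = 1/48
S = -7/48
C² = P²·S² = 7/30 ; C = -0.483046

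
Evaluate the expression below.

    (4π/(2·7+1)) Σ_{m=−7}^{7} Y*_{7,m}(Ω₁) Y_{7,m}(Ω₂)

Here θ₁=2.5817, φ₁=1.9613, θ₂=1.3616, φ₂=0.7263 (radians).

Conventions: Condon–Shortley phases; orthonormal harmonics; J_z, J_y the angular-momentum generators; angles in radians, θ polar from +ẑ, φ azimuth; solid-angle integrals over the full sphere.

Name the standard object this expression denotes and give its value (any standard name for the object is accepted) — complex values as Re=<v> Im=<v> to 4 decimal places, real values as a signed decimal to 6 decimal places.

Legendre polynomial (addition theorem), +0.010439

This sum is the spherical-harmonic addition theorem: it equals the Legendre polynomial P_l(cos γ) of the angle γ between the two directions.
Expand P_7 via completeness: Σ_{m} conj(Y_{7,m}) at Ω₁ times Y_{7,m} at Ω₂ —
  term(m=-7) = (-0.001816, 0.001796)   from Y*(Ω₁)=(0.002365, 0.005470), Y(Ω₂)=(0.155650, 0.399275)
  term(m=-6) = (-0.005202, -0.010936)   from Y*(Ω₁)=(-0.024822, 0.025485), Y(Ω₂)=(-0.118194, 0.319239)
  term(m=-5) = (-0.018545, 0.002014)   from Y*(Ω₁)=(-0.119899, -0.048129), Y(Ω₂)=(0.127398, -0.067937)
  term(m=-4) = (0.024064, -0.103894)   from Y*(Ω₁)=(-0.002751, -0.313293), Y(Ω₂)=(0.330919, 0.079717)
  term(m=-3) = (-0.017849, -0.011275)   from Y*(Ω₁)=(0.447749, -0.188928), Y(Ω₂)=(-0.024819, -0.035654)
  term(m=-2) = (0.093213, -0.074090)   from Y*(Ω₁)=(0.258502, 0.256242), Y(Ω₂)=(0.038576, -0.324854)
  term(m=-1) = (0.000200, 0.000572)   from Y*(Ω₁)=(0.057684, -0.140130), Y(Ω₂)=(-0.002989, 0.002655)
  term(m=+0) = (-0.135672, 0.000000)   from Y*(Ω₁)=(0.422038, -0.000000), Y(Ω₂)=(-0.321468, 0.000000)
  term(m=+1) = (0.000200, -0.000572)   from Y*(Ω₁)=(-0.057684, -0.140130), Y(Ω₂)=(0.002989, 0.002655)
  term(m=+2) = (0.093213, 0.074090)   from Y*(Ω₁)=(0.258502, -0.256242), Y(Ω₂)=(0.038576, 0.324854)
  term(m=+3) = (-0.017849, 0.011275)   from Y*(Ω₁)=(-0.447749, -0.188928), Y(Ω₂)=(0.024819, -0.035654)
  term(m=+4) = (0.024064, 0.103894)   from Y*(Ω₁)=(-0.002751, 0.313293), Y(Ω₂)=(0.330919, -0.079717)
  term(m=+5) = (-0.018545, -0.002014)   from Y*(Ω₁)=(0.119899, -0.048129), Y(Ω₂)=(-0.127398, -0.067937)
  term(m=+6) = (-0.005202, 0.010936)   from Y*(Ω₁)=(-0.024822, -0.025485), Y(Ω₂)=(-0.118194, -0.319239)
  term(m=+7) = (-0.001816, -0.001796)   from Y*(Ω₁)=(-0.002365, 0.005470), Y(Ω₂)=(-0.155650, 0.399275)
Total Σ_m = (0.012460, -0.000000). Multiply by 0.837758: (0.010439, -0.000000). P_7(cos γ) = 0.010439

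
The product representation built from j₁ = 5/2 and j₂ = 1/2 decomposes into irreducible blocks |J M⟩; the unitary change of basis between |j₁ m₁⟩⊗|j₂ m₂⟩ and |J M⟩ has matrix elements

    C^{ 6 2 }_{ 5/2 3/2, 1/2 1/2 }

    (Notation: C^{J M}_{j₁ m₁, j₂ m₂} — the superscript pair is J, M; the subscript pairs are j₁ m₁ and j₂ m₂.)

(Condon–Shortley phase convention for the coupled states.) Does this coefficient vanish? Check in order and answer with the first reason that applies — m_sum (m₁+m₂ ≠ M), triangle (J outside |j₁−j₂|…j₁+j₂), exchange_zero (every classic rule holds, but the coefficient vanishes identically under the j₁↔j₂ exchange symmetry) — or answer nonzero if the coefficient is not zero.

triangle

m-sum: m₁+m₂ = 3/2+1/2 = 2, M = 2  ✓
triangle: need |j₁−j₂| ≤ J ≤ j₁+j₂, i.e. J ∈ [2, 3]; J = 6 is outside ✗ ⇒ coefficient is 0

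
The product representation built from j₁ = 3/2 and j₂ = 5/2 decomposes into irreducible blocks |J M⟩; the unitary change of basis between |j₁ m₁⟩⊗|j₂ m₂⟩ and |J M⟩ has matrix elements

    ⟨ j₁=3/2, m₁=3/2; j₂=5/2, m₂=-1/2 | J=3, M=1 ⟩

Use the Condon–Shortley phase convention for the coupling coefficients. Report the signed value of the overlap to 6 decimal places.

j₁+j₂−J=1  J+j₁−j₂=2  J−j₁+j₂=4  j₁+j₂+J+1=8
(j₁±m₁, j₂±m₂, J±M) = (3,0,2,3,4,2)
P² = 144/5
sum k=0..0:
  [0] +1/8 = 1/8
S = 1/8
C² = P²·S² = 9/20 ; C = +0.670820

+0.670820  (= +√(9/20))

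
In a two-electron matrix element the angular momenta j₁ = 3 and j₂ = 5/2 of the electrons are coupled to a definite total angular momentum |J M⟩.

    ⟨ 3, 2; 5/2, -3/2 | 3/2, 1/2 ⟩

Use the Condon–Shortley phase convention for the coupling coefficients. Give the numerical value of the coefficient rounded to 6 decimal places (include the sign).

triangle: 4!*2!*1!/8! = 48/40320
(j±m)!: 5!*1!*1!*4!*2!*1! = 5760
prefactor² = (2J+1)*Δ*N² = 192/7
  k=0: +1/(0!*4!*1!*1!*1!*0!) = 1/24
  k=1: −1/(1!*3!*0!*0!*2!*1!) = -1/12
Σ = -1/24  ⇒  CG² = 192/7*(-1/24)² = 1/21
CG = −√(1/21) = -0.218218

−√(1/21) = -0.218218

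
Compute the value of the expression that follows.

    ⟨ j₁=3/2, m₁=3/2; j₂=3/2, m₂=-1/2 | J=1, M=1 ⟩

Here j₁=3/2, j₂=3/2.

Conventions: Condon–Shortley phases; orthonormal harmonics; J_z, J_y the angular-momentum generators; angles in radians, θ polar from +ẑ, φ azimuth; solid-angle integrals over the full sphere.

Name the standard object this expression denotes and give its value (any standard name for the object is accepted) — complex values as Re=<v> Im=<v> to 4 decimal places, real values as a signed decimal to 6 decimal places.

This is a Clebsch–Gordan (vector-coupling) coefficient.
triangle: 2!×1!×1!/5! = 2/120
(j±m)!: 3!×0!×1!×2!×2!×0! = 24
prefactor² = (2J+1)×Δ×N² = 6/5
  k=0: +1/(0!×2!×0!×1!×1!×0!) = 1/2
Σ = 1/2  ⇒  CG² = 6/5×(1/2)² = 3/10
CG = +√(3/10) = +0.547723

Clebsch–Gordan coefficient, +√(3/10) ≈ +0.547723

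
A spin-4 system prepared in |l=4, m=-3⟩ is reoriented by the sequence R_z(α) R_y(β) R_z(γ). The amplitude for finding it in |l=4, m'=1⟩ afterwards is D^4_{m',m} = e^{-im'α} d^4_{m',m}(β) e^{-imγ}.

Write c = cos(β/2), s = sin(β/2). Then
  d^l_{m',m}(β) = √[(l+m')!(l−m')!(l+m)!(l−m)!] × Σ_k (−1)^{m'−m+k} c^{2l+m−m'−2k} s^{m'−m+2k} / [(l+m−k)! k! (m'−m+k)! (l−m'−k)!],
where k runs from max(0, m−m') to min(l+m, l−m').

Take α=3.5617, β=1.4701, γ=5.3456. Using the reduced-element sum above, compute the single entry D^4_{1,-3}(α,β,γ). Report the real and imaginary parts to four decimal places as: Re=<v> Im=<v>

Re=0.4112 Im=-0.0376

Split into d^4_{1,-3}(β=1.4701) × two z-phases.
c=cos(1.470100/2)=0.741797, s=sin(1.470100/2)=0.670624; N=√[120·6·1·5040]=1904.940944
Admissible k: 0..1 (factorial args all ≥0)
  k=0: (−1)^4·1904.9409/(144)·0.7418^4·0.6706^4 = +0.810171
  k=1: (−1)^5·1904.9409/(240)·0.7418^2·0.6706^6 = -0.397298
d^4_{1,-3}(1.4701) = +0.810171 -0.397298 = +0.412873
D = (-0.913045+0.407858i)·(+0.412873)·(-0.946419-0.322942i) = +0.411155-0.037631i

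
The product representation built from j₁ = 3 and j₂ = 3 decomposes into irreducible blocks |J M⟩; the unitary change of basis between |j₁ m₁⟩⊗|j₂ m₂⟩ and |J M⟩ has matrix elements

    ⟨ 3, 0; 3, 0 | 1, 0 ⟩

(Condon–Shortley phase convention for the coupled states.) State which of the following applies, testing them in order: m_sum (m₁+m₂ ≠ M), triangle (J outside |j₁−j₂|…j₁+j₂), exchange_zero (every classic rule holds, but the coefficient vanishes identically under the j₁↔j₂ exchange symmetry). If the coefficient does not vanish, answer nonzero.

m-sum: m₁+m₂ = 0+0 = 0, M = 0  ✓
triangle: |j₁−j₂| = 0 ≤ J = 1 ≤ j₁+j₂ = 6  ✓
exchange: j₁=j₂ and m₁=m₂, and (−1)^(j₁+j₂−J) = (−1)^5 = −1 forces ⟨j₁m₁;j₂m₂|JM⟩ = −⟨j₂m₂;j₁m₁|JM⟩ = −⟨j₁m₁;j₂m₂|JM⟩ ⇒ the coefficient vanishes identically
Racah sum check: Σ_k collapses to 0 ⇒ CG = 0

exchange_zero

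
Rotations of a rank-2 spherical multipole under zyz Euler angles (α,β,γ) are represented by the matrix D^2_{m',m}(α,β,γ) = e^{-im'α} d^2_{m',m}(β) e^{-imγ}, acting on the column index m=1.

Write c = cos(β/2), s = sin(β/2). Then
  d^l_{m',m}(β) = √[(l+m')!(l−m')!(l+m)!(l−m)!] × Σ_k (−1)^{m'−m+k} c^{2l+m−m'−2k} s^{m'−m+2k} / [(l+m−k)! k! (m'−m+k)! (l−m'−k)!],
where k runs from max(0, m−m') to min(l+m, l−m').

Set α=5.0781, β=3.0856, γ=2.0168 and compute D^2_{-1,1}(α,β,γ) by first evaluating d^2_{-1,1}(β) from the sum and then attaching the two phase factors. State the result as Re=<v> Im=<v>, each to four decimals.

First d^2_{-1,1}(β=3.0856), then the phase factors e^{-i(-1)α} and e^{-i(1)γ}:
Half-angle: c=0.027993, s=0.999608. N=√(1·6·6·1)=6.000000
Admissible k: 2..3 (factorial args all ≥0)
  k=2: (−1)^0·6.0000/(2)·0.0280^2·0.9996^2 = +0.002349
  k=3: (−1)^1·6.0000/(6)·0.0280^0·0.9996^4 = -0.998433
d^2_{-1,1}(3.0856) = +0.002349 -0.998433 = -0.996085
Phases: e^{-i·(-1)·5.0781}=+0.357613-0.933870i, e^{-i·(1)·2.0168}=-0.431364-0.902178i ⇒ D=+0.992875-0.079892i

Re=0.9929 Im=-0.0799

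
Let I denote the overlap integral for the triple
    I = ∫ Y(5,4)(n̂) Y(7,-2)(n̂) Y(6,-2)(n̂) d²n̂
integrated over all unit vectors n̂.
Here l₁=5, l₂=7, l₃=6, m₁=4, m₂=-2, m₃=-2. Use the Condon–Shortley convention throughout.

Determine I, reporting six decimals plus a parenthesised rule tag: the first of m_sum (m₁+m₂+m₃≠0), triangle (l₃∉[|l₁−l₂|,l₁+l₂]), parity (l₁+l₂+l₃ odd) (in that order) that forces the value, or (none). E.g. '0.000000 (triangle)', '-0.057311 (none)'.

Checks pass: Σm=0; 18 even; l₃=6∈[2,12].
(2·5+1)(2·7+1)(2·6+1) = 2145
Δ: 6! 4! 8! / 19! → 1/174594420
sum: t=1:−1/4147200 t=2:+1/207360 t=3:−1/82944 t=4:+1/207360 t=5:−1/4147200 = -1/345600
3j²(5 7 6; 0 0 0) = Δ·Π!·Σ² = 420/46189  (sign -1)
sum: t=0:+1/3110400 t=1:−1/1658880 = -7/24883200
3j²(5 7 6; 4 -2 -2) = Δ·Π!·Σ² = 4802/692835  (sign -1)
combine: 4πI² = 2145·420/46189·4802/692835 = 2016840/14919047
take √, sign +1: I = 0.10371946
No selection rule forces the value: the integral is nonzero (none).

0.103719 (none)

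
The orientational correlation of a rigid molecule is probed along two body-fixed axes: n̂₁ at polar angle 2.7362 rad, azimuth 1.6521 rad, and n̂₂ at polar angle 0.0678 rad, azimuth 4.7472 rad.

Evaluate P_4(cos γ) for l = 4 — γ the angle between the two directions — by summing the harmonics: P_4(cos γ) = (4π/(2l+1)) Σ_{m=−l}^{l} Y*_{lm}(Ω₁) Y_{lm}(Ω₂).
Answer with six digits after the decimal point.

Expand P_4 via completeness: Σ_{m} conj(Y_{4,m}) at Ω₁ times Y_{4,m} at Ω₂ —
  m=-4: (0.01014 + 0.00342j) × (0.00001 - 0.00000j) = 0.00000 + 0.00000j  (running Σ = 0.00000 + 0.00000j)
  m=-3: (-0.01704 + 0.06847j) × (-0.00004 - 0.00039j) = 0.00003 + 0.00000j  (running Σ = 0.00003 + 0.00000j)
  m=-2: (-0.25216 - 0.04137j) × (-0.00914 + 0.00064j) = 0.00233 + 0.00022j  (running Σ = 0.00236 + 0.00022j)
  m=-1: (0.04054 - 0.49750j) × (0.00442 + 0.12680j) = 0.06326 + 0.00294j  (running Σ = 0.06562 + 0.00316j)
  m=0: (0.27772 + 0.00000j) × (0.82694 + 0.00000j) = 0.22966 + 0.00000j  (running Σ = 0.29528 + 0.00316j)
  m=1: (-0.04054 - 0.49750j) × (-0.00442 + 0.12680j) = 0.06326 - 0.00294j  (running Σ = 0.35854 + 0.00022j)
  m=2: (-0.25216 + 0.04137j) × (-0.00914 - 0.00064j) = 0.00233 - 0.00022j  (running Σ = 0.36087 + 0.00000j)
  m=3: (0.01704 + 0.06847j) × (0.00004 - 0.00039j) = 0.00003 - 0.00000j  (running Σ = 0.36090 + 0.00000j)
  m=4: (0.01014 - 0.00342j) × (0.00001 + 0.00000j) = 0.00000 - 0.00000j  (running Σ = 0.36090 - 0.00000j)
Σ over m = 0.36090 - 0.00000j; ×(4π/9) → 0.50391 - 0.00000j. Real part: 0.503911

0.503911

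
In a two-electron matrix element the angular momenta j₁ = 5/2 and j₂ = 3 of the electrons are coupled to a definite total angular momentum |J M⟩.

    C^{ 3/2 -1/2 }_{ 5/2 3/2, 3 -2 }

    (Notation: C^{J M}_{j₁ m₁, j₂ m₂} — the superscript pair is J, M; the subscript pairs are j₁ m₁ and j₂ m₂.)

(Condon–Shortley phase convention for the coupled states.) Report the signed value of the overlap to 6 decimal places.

-0.218218  (= −√(1/21))

j₁+j₂−J=4  J+j₁−j₂=1  J−j₁+j₂=2  j₁+j₂+J+1=8
(j₁±m₁, j₂±m₂, J±M) = (4,1,1,5,1,2)
P² = 192/7
sum k=0..1:
  [0] +1/24 = 1/24
  [1] −1/12 = -1/12
S = -1/24
C² = P²·S² = 1/21 ; C = -0.218218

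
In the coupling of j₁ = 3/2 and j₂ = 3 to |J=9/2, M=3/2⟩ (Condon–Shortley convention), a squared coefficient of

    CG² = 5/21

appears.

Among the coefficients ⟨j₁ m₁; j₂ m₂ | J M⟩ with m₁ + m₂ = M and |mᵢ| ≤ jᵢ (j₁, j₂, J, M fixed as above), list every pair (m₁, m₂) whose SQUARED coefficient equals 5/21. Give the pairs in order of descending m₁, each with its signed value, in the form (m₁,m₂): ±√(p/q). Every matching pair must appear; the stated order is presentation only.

(3/2,0): +√(5/21)

Admissible pairs with m₁+m₂ = M = 3/2: (-3/2,3), (-1/2,2), (1/2,1), (3/2,0)
  (m₁,m₂)=(3/2,0): CG² = 5/21, CG = +√(5/21)   ← matches the target
  (m₁,m₂)=(1/2,1): CG² = 15/28, CG = +√(15/28)
  (m₁,m₂)=(-1/2,2): CG² = 3/14, CG = +√(3/14)
  (m₁,m₂)=(-3/2,3): CG² = 1/84, CG = +√(1/84)
Pairs with CG² = 5/21: (3/2,0): +√(5/21)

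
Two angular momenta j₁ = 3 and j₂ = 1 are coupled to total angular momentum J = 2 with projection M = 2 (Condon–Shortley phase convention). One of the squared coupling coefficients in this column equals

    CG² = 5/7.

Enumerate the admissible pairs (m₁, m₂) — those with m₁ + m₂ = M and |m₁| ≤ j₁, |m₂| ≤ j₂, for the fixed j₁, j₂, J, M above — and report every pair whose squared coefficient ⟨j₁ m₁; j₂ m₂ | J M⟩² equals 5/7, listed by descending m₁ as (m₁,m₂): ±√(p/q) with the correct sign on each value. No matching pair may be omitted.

Admissible pairs with m₁+m₂ = M = 2: (1,1), (2,0), (3,-1)
  (m₁,m₂)=(3,-1): CG² = 5/7, CG = +√(5/7)   ← matches the target
  (m₁,m₂)=(2,0): CG² = 5/21, CG = −√(5/21)
  (m₁,m₂)=(1,1): CG² = 1/21, CG = +√(1/21)
Pairs with CG² = 5/7: (3,-1): +√(5/7)

(3,-1): +√(5/7)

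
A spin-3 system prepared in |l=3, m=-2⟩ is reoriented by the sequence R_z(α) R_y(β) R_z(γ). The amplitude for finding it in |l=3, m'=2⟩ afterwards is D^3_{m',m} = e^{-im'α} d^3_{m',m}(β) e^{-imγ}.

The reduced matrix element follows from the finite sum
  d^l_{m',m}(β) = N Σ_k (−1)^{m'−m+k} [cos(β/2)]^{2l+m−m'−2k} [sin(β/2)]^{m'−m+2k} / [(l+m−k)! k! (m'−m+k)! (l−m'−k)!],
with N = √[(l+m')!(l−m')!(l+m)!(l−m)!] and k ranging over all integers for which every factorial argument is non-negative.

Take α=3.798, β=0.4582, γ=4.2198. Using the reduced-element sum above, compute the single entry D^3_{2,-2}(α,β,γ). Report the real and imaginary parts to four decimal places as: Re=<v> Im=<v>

Re=0.0083 Im=0.0093

Split into d^3_{2,-2}(β=0.4582) × two z-phases.
Half-angle: c=0.973871, s=0.227101. N=√(120·1·1·120)=120.000000
Admissible k: 0..1 (factorial args all ≥0)
  k=0: (−1)^4·120.0000/(24)·0.9739^2·0.2271^4 = +0.012614
  k=1: (−1)^5·120.0000/(120)·0.9739^0·0.2271^6 = -0.000137
d^3_{2,-2}(0.4582) = +0.012614 -0.000137 = +0.012477
Phases: e^{-i·(2)·3.7980}=+0.255130-0.966907i, e^{-i·(-2)·4.2198}=-0.552715+0.833370i ⇒ D=+0.008294+0.009321i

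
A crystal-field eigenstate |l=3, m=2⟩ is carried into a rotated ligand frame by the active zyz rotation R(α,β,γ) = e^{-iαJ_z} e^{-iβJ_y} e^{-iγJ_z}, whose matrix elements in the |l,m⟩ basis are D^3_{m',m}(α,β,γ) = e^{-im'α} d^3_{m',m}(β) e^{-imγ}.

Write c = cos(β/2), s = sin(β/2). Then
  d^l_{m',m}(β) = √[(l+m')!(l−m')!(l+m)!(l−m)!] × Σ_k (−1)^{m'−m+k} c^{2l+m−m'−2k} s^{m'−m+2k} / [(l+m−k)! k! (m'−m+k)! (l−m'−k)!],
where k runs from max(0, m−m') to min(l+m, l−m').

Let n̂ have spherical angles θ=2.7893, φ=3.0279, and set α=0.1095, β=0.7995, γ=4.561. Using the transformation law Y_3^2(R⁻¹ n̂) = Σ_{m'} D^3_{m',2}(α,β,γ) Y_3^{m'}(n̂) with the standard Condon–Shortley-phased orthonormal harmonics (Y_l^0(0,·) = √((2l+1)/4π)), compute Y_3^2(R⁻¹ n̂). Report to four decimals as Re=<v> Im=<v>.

Need the full column D^3_{m',2} for m'=−3..3 at α=0.1095, β=0.7995, γ=4.5610.
cos(β/2)=0.921158, sin(β/2)=0.389188
d^3_{-3,2}: single k=5 term ⇒ +0.020147;  D = -0.016264-0.011890i
d^3_{-2,2}: k∈[4..5] ⇒ +0.097337 -0.003475 = +0.093862;  D = -0.081372-0.046783i
d^3_{-1,2}: k∈[3..4] ⇒ +0.291415 -0.026009 = +0.265405;  D = -0.243167-0.106347i
d^3_{0,2}: k∈[2..3] ⇒ +0.597333 -0.106627 = +0.490706;  D = -0.468385-0.146315i
d^3_{1,2}: k∈[1..2] ⇒ +0.816264 -0.291415 = +0.524850;  D = -0.515077-0.100812i
d^3_{2,2}: k∈[0..1] ⇒ +0.610950 -0.545288 = +0.065662;  D = -0.065431-0.005495i
d^3_{3,2}: single k=0 term ⇒ -0.632276;  D = +0.632067-0.016262i
Y_3^{m'}(θ=2.7893,φ=3.0279) and Σ D·Y over m':
  (-0.0163-0.0119i)·(-0.0162-0.0057i)  (-0.0814-0.0468i)·(-0.1113-0.0257i)  (-0.2432-0.1063i)·(-0.3772-0.0431i)  (-0.4684-0.1463i)·(-0.4920+0.0000i)  (-0.5151-0.1008i)·(+0.3772-0.0431i)  (-0.0654-0.0055i)·(-0.1113+0.0257i)  (+0.6321-0.0163i)·(+0.0162-0.0057i)
Y_3^2(R⁻¹ n̂) = +0.144538+0.109362i

Re=0.1445 Im=0.1094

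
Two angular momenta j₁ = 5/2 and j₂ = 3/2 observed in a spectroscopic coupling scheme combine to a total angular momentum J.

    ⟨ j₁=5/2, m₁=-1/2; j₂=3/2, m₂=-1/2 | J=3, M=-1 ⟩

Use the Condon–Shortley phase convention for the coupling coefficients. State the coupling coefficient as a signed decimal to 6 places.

+√(1/60) ≈ +0.129099

triangle: 1!·4!·2!/8! = 48/40320
(j±m)!: 2!·3!·1!·2!·2!·4! = 1152
prefactor² = (2J+1)·Δ·N² = 48/5
  k=0: +1/(0!·1!·3!·1!·1!·1!) = 1/6
  k=1: −1/(1!·0!·2!·0!·2!·2!) = -1/8
Σ = 1/24  ⇒  CG² = 48/5·(1/24)² = 1/60
CG = +√(1/60) = +0.129099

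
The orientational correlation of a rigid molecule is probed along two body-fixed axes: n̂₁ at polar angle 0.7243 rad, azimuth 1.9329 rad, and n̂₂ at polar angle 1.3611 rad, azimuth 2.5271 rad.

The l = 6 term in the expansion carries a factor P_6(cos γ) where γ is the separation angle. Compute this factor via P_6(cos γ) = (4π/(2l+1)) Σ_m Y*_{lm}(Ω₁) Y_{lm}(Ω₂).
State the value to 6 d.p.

-0.102143

Addition theorem: P_6(cos γ) = (4π/13) Σ_m Y*_{lm}(Ω₁) Y_{lm}(Ω₂), m = −6…6:
  m=-6: Y*=0.02315 - 0.03370j  Y=-0.36161 - 0.21941j  product -0.01576 + 0.00711j
  m=-5: Y*=-0.15551 - 0.03801j  Y=0.31109 - 0.02154j  product -0.04920 - 0.00848j
  m=-4: Y*=0.04341 + 0.35294j  Y=0.13249 - 0.10794j  product 0.04385 + 0.04208j
  m=-3: Y*=0.39819 - 0.20958j  Y=-0.08622 + 0.30833j  product 0.03029 + 0.14085j
  m=-2: Y*=-0.13782 - 0.12191j  Y=0.02945 + 0.08278j  product 0.00603 - 0.01500j
  m=-1: Y*=0.10462 - 0.27620j  Y=-0.25783 - 0.18193j  product -0.07722 + 0.05218j
  m=+0: Y*=-0.28260 + 0.00000j  Y=-0.06502 + 0.00000j  product 0.01837 + 0.00000j
  m=+1: Y*=-0.10462 - 0.27620j  Y=0.25783 - 0.18193j  product -0.07722 - 0.05218j
  m=+2: Y*=-0.13782 + 0.12191j  Y=0.02945 - 0.08278j  product 0.00603 + 0.01500j
  m=+3: Y*=-0.39819 - 0.20958j  Y=0.08622 + 0.30833j  product 0.03029 - 0.14085j
  m=+4: Y*=0.04341 - 0.35294j  Y=0.13249 + 0.10794j  product 0.04385 - 0.04208j
  m=+5: Y*=0.15551 - 0.03801j  Y=-0.31109 - 0.02154j  product -0.04920 + 0.00848j
  m=+6: Y*=0.02315 + 0.03370j  Y=-0.36161 + 0.21941j  product -0.01576 - 0.00711j
Accumulated sum -0.10567 + 0.00000j; after 4π/(2l+1) scaling, -0.10214 + 0.00000j ⇒ P_6 = -0.102143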